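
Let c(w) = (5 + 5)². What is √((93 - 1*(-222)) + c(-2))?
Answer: √415 ≈ 20.372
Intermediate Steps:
c(w) = 100 (c(w) = 10² = 100)
√((93 - 1*(-222)) + c(-2)) = √((93 - 1*(-222)) + 100) = √((93 + 222) + 100) = √(315 + 100) = √415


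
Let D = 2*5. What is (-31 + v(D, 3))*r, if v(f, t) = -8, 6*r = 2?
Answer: -13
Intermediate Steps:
D = 10
r = ⅓ (r = (⅙)*2 = ⅓ ≈ 0.33333)
(-31 + v(D, 3))*r = (-31 - 8)*(⅓) = -39*⅓ = -13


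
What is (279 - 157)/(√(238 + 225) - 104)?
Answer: -12688/10353 - 122*√463/10353 ≈ -1.4791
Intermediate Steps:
(279 - 157)/(√(238 + 225) - 104) = 122/(√463 - 104) = 122/(-104 + √463)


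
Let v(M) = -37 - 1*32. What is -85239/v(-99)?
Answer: 28413/23 ≈ 1235.3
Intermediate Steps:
v(M) = -69 (v(M) = -37 - 32 = -69)
-85239/v(-99) = -85239/(-69) = -85239*(-1/69) = 28413/23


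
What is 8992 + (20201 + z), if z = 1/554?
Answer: 16172923/554 ≈ 29193.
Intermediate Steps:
z = 1/554 ≈ 0.0018051
8992 + (20201 + z) = 8992 + (20201 + 1/554) = 8992 + 11191355/554 = 16172923/554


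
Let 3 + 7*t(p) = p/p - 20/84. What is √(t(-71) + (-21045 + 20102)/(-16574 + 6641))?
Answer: I*√2464330/3311 ≈ 0.47412*I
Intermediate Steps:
t(p) = -47/147 (t(p) = -3/7 + (p/p - 20/84)/7 = -3/7 + (1 - 20*1/84)/7 = -3/7 + (1 - 5/21)/7 = -3/7 + (⅐)*(16/21) = -3/7 + 16/147 = -47/147)
√(t(-71) + (-21045 + 20102)/(-16574 + 6641)) = √(-47/147 + (-21045 + 20102)/(-16574 + 6641)) = √(-47/147 - 943/(-9933)) = √(-47/147 - 943*(-1/9933)) = √(-47/147 + 943/9933) = √(-5210/23177) = I*√2464330/3311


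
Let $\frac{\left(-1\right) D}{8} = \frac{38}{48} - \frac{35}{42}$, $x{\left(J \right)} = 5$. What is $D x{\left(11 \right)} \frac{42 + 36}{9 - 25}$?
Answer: $- \frac{65}{8} \approx -8.125$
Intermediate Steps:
$D = \frac{1}{3}$ ($D = - 8 \left(\frac{38}{48} - \frac{35}{42}\right) = - 8 \left(38 \cdot \frac{1}{48} - \frac{5}{6}\right) = - 8 \left(\frac{19}{24} - \frac{5}{6}\right) = \left(-8\right) \left(- \frac{1}{24}\right) = \frac{1}{3} \approx 0.33333$)
$D x{\left(11 \right)} \frac{42 + 36}{9 - 25} = \frac{1}{3} \cdot 5 \frac{42 + 36}{9 - 25} = \frac{5 \frac{78}{-16}}{3} = \frac{5 \cdot 78 \left(- \frac{1}{16}\right)}{3} = \frac{5}{3} \left(- \frac{39}{8}\right) = - \frac{65}{8}$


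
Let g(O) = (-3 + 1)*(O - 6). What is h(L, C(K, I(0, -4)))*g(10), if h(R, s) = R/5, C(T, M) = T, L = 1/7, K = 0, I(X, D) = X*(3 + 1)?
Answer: -8/35 ≈ -0.22857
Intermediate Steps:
g(O) = 12 - 2*O (g(O) = -2*(-6 + O) = 12 - 2*O)
I(X, D) = 4*X (I(X, D) = X*4 = 4*X)
L = ⅐ ≈ 0.14286
h(R, s) = R/5 (h(R, s) = R*(⅕) = R/5)
h(L, C(K, I(0, -4)))*g(10) = ((⅕)*(⅐))*(12 - 2*10) = (12 - 20)/35 = (1/35)*(-8) = -8/35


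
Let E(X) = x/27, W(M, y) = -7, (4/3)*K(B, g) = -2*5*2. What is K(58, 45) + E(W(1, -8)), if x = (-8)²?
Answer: -341/27 ≈ -12.630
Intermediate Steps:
x = 64
K(B, g) = -15 (K(B, g) = 3*(-2*5*2)/4 = 3*(-10*2)/4 = (¾)*(-20) = -15)
E(X) = 64/27
K(58, 45) + E(W(1, -8)) = -15 + 64/27 = -341/27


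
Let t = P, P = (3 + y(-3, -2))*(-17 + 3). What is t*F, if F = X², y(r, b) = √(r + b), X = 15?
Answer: -9450 - 3150*I*√5 ≈ -9450.0 - 7043.6*I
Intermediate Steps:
y(r, b) = √(b + r)
P = -42 - 14*I*√5 (P = (3 + √(-2 - 3))*(-17 + 3) = (3 + √(-5))*(-14) = (3 + I*√5)*(-14) = -42 - 14*I*√5 ≈ -42.0 - 31.305*I)
F = 225 (F = 15² = 225)
t = -42 - 14*I*√5 ≈ -42.0 - 31.305*I
t*F = (-42 - 14*I*√5)*225 = -9450 - 3150*I*√5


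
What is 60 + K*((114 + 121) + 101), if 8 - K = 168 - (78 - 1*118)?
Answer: -67140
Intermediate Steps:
K = -200 (K = 8 - (168 - (78 - 1*118)) = 8 - (168 - (78 - 118)) = 8 - (168 - 1*(-40)) = 8 - (168 + 40) = 8 - 1*208 = 8 - 208 = -200)
60 + K*((114 + 121) + 101) = 60 - 200*((114 + 121) + 101) = 60 - 200*(235 + 101) = 60 - 200*336 = 60 - 67200 = -67140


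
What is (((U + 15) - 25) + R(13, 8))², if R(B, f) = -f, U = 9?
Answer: 81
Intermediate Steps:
(((U + 15) - 25) + R(13, 8))² = (((9 + 15) - 25) - 1*8)² = ((24 - 25) - 8)² = (-1 - 8)² = (-9)² = 81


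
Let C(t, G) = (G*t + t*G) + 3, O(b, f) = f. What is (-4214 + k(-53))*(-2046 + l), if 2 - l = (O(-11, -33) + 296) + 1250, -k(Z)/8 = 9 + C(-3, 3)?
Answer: 14818462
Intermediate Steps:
C(t, G) = 3 + 2*G*t (C(t, G) = (G*t + G*t) + 3 = 2*G*t + 3 = 3 + 2*G*t)
k(Z) = 48 (k(Z) = -8*(9 + (3 + 2*3*(-3))) = -8*(9 + (3 - 18)) = -8*(9 - 15) = -8*(-6) = 48)
l = -1511 (l = 2 - ((-33 + 296) + 1250) = 2 - (263 + 1250) = 2 - 1*1513 = 2 - 1513 = -1511)
(-4214 + k(-53))*(-2046 + l) = (-4214 + 48)*(-2046 - 1511) = -4166*(-3557) = 14818462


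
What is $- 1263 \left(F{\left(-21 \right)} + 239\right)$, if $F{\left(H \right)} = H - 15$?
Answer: $-256389$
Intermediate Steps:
$F{\left(H \right)} = -15 + H$ ($F{\left(H \right)} = H - 15 = -15 + H$)
$- 1263 \left(F{\left(-21 \right)} + 239\right) = - 1263 \left(\left(-15 - 21\right) + 239\right) = - 1263 \left(-36 + 239\right) = \left(-1263\right) 203 = -256389$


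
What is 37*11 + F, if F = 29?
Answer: 436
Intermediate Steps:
37*11 + F = 37*11 + 29 = 407 + 29 = 436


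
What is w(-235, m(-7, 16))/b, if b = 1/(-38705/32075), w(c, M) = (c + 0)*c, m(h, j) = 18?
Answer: -85499345/1283 ≈ -66640.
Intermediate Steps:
w(c, M) = c**2 (w(c, M) = c*c = c**2)
b = -6415/7741 (b = 1/(-38705*1/32075) = 1/(-7741/6415) = -6415/7741 ≈ -0.82870)
w(-235, m(-7, 16))/b = (-235)**2/(-6415/7741) = 55225*(-7741/6415) = -85499345/1283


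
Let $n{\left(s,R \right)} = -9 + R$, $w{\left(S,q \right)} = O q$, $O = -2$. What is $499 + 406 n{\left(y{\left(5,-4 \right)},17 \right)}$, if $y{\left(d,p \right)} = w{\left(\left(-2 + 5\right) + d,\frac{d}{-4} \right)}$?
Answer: $3747$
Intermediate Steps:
$w{\left(S,q \right)} = - 2 q$
$y{\left(d,p \right)} = \frac{d}{2}$ ($y{\left(d,p \right)} = - 2 \frac{d}{-4} = - 2 d \left(- \frac{1}{4}\right) = - 2 \left(- \frac{d}{4}\right) = \frac{d}{2}$)
$499 + 406 n{\left(y{\left(5,-4 \right)},17 \right)} = 499 + 406 \left(-9 + 17\right) = 499 + 406 \cdot 8 = 499 + 3248 = 3747$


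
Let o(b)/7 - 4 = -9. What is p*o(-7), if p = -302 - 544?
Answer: 29610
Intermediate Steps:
p = -846
o(b) = -35 (o(b) = 28 + 7*(-9) = 28 - 63 = -35)
p*o(-7) = -846*(-35) = 29610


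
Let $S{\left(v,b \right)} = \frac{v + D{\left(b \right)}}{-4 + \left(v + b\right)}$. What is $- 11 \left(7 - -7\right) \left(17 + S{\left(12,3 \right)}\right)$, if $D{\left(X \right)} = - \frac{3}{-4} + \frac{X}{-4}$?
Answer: $-2786$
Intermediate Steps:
$D{\left(X \right)} = \frac{3}{4} - \frac{X}{4}$ ($D{\left(X \right)} = \left(-3\right) \left(- \frac{1}{4}\right) + X \left(- \frac{1}{4}\right) = \frac{3}{4} - \frac{X}{4}$)
$S{\left(v,b \right)} = \frac{\frac{3}{4} + v - \frac{b}{4}}{-4 + b + v}$ ($S{\left(v,b \right)} = \frac{v - \left(- \frac{3}{4} + \frac{b}{4}\right)}{-4 + \left(v + b\right)} = \frac{\frac{3}{4} + v - \frac{b}{4}}{-4 + \left(b + v\right)} = \frac{\frac{3}{4} + v - \frac{b}{4}}{-4 + b + v}$)
$- 11 \left(7 - -7\right) \left(17 + S{\left(12,3 \right)}\right) = - 11 \left(7 - -7\right) \left(17 + \frac{\frac{3}{4} + 12 - \frac{3}{4}}{-4 + 3 + 12}\right) = - 11 \left(7 + 7\right) \left(17 + \frac{\frac{3}{4} + 12 - \frac{3}{4}}{11}\right) = \left(-11\right) 14 \left(17 + \frac{1}{11} \cdot 12\right) = - 154 \left(17 + \frac{12}{11}\right) = \left(-154\right) \frac{199}{11} = -2786$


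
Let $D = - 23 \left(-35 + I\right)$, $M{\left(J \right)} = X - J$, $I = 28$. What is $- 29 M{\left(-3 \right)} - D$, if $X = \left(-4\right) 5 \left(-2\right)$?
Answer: $-1408$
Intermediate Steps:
$X = 40$ ($X = \left(-20\right) \left(-2\right) = 40$)
$M{\left(J \right)} = 40 - J$
$D = 161$ ($D = - 23 \left(-35 + 28\right) = \left(-23\right) \left(-7\right) = 161$)
$- 29 M{\left(-3 \right)} - D = - 29 \left(40 - -3\right) - 161 = - 29 \left(40 + 3\right) - 161 = \left(-29\right) 43 - 161 = -1247 - 161 = -1408$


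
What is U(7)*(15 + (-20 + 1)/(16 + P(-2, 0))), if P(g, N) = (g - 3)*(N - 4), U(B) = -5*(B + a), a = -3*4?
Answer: 13025/36 ≈ 361.81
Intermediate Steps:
a = -12
U(B) = 60 - 5*B (U(B) = -5*(B - 12) = -5*(-12 + B) = 60 - 5*B)
P(g, N) = (-4 + N)*(-3 + g) (P(g, N) = (-3 + g)*(-4 + N) = (-4 + N)*(-3 + g))
U(7)*(15 + (-20 + 1)/(16 + P(-2, 0))) = (60 - 5*7)*(15 + (-20 + 1)/(16 + (12 - 4*(-2) - 3*0 + 0*(-2)))) = (60 - 35)*(15 - 19/(16 + (12 + 8 + 0 + 0))) = 25*(15 - 19/(16 + 20)) = 25*(15 - 19/36) = 25*(521/36) = 13025/36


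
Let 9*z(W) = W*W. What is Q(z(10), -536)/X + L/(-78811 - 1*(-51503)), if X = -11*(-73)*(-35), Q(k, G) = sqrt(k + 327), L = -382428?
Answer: 95607/6827 - sqrt(3043)/84315 ≈ 14.004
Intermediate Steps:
z(W) = W**2/9 (z(W) = (W*W)/9 = W**2/9)
Q(k, G) = sqrt(327 + k)
X = -28105 (X = 803*(-35) = -28105)
Q(z(10), -536)/X + L/(-78811 - 1*(-51503)) = sqrt(327 + (1/9)*10**2)/(-28105) - 382428/(-78811 - 1*(-51503)) = sqrt(327 + (1/9)*100)*(-1/28105) - 382428/(-78811 + 51503) = sqrt(327 + 100/9)*(-1/28105) - 382428/(-27308) = sqrt(3043/9)*(-1/28105) - 382428*(-1/27308) = (sqrt(3043)/3)*(-1/28105) + 95607/6827 = -sqrt(3043)/84315 + 95607/6827 = 95607/6827 - sqrt(3043)/84315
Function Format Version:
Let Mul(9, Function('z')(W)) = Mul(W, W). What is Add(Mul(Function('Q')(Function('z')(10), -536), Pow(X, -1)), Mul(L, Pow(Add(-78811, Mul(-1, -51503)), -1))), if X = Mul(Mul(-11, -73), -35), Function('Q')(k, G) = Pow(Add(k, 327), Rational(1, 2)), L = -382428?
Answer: Add(Rational(95607, 6827), Mul(Rational(-1, 84315), Pow(3043, Rational(1, 2)))) ≈ 14.004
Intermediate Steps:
Function('z')(W) = Mul(Rational(1, 9), Pow(W, 2)) (Function('z')(W) = Mul(Rational(1, 9), Mul(W, W)) = Mul(Rational(1, 9), Pow(W, 2)))
Function('Q')(k, G) = Pow(Add(327, k), Rational(1, 2))
X = -28105 (X = Mul(803, -35) = -28105)
Add(Mul(Function('Q')(Function('z')(10), -536), Pow(X, -1)), Mul(L, Pow(Add(-78811, Mul(-1, -51503)), -1))) = Add(Mul(Pow(Add(327, Mul(Rational(1, 9), Pow(10, 2))), Rational(1, 2)), Pow(-28105, -1)), Mul(-382428, Pow(Add(-78811, Mul(-1, -51503)), -1))) = Add(Mul(Pow(Add(327, Mul(Rational(1, 9), 100)), Rational(1, 2)), Rational(-1, 28105)), Mul(-382428, Pow(Add(-78811, 51503), -1))) = Add(Mul(Pow(Add(327, Rational(100, 9)), Rational(1, 2)), Rational(-1, 28105)), Mul(-382428, Pow(-27308, -1))) = Add(Mul(Pow(Rational(3043, 9), Rational(1, 2)), Rational(-1, 28105)), Mul(-382428, Rational(-1, 27308))) = Add(Mul(Mul(Rational(1, 3), Pow(3043, Rational(1, 2))), Rational(-1, 28105)), Rational(95607, 6827)) = Add(Mul(Rational(-1, 84315), Pow(3043, Rational(1, 2))), Rational(95607, 6827)) = Add(Rational(95607, 6827), Mul(Rational(-1, 84315), Pow(3043, Rational(1, 2))))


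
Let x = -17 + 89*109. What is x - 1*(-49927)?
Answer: 59611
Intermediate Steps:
x = 9684 (x = -17 + 9701 = 9684)
x - 1*(-49927) = 9684 - 1*(-49927) = 9684 + 49927 = 59611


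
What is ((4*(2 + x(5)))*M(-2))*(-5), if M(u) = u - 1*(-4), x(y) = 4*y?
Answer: -880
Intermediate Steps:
M(u) = 4 + u (M(u) = u + 4 = 4 + u)
((4*(2 + x(5)))*M(-2))*(-5) = ((4*(2 + 4*5))*(4 - 2))*(-5) = ((4*(2 + 20))*2)*(-5) = ((4*22)*2)*(-5) = (88*2)*(-5) = 176*(-5) = -880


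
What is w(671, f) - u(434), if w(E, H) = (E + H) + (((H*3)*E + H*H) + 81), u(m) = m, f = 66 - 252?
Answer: -339690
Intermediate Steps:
f = -186
w(E, H) = 81 + E + H + H**2 + 3*E*H (w(E, H) = (E + H) + (((3*H)*E + H**2) + 81) = (E + H) + ((3*E*H + H**2) + 81) = (E + H) + ((H**2 + 3*E*H) + 81) = (E + H) + (81 + H**2 + 3*E*H) = 81 + E + H + H**2 + 3*E*H)
w(671, f) - u(434) = (81 + 671 - 186 + (-186)**2 + 3*671*(-186)) - 1*434 = (81 + 671 - 186 + 34596 - 374418) - 434 = -339256 - 434 = -339690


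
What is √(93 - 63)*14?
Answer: 14*√30 ≈ 76.681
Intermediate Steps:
√(93 - 63)*14 = √30*14 = 14*√30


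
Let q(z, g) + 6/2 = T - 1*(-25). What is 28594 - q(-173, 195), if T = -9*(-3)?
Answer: 28545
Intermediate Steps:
T = 27
q(z, g) = 49 (q(z, g) = -3 + (27 - 1*(-25)) = -3 + (27 + 25) = -3 + 52 = 49)
28594 - q(-173, 195) = 28594 - 1*49 = 28594 - 49 = 28545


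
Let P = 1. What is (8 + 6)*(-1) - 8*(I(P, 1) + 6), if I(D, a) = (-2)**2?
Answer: -94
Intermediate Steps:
I(D, a) = 4
(8 + 6)*(-1) - 8*(I(P, 1) + 6) = (8 + 6)*(-1) - 8*(4 + 6) = 14*(-1) - 8*10 = -14 - 80 = -94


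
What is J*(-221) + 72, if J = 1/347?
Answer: 24763/347 ≈ 71.363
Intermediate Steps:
J = 1/347 ≈ 0.0028818
J*(-221) + 72 = (1/347)*(-221) + 72 = -221/347 + 72 = 24763/347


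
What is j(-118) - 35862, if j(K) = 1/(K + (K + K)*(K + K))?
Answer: -1993138235/55578 ≈ -35862.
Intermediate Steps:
j(K) = 1/(K + 4*K**2) (j(K) = 1/(K + (2*K)*(2*K)) = 1/(K + 4*K**2))
j(-118) - 35862 = 1/((-118)*(1 + 4*(-118))) - 35862 = -1/(118*(1 - 472)) - 35862 = -1/118/(-471) - 35862 = -1/118*(-1/471) - 35862 = 1/55578 - 35862 = -1993138235/55578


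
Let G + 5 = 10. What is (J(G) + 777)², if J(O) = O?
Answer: 611524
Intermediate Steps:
G = 5 (G = -5 + 10 = 5)
(J(G) + 777)² = (5 + 777)² = 782² = 611524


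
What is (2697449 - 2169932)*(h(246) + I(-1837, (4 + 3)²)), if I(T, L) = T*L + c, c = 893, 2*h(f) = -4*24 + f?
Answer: -46972751265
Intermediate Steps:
h(f) = -48 + f/2 (h(f) = (-4*24 + f)/2 = (-96 + f)/2 = -48 + f/2)
I(T, L) = 893 + L*T (I(T, L) = T*L + 893 = L*T + 893 = 893 + L*T)
(2697449 - 2169932)*(h(246) + I(-1837, (4 + 3)²)) = (2697449 - 2169932)*((-48 + (½)*246) + (893 + (4 + 3)²*(-1837))) = 527517*((-48 + 123) + (893 + 7²*(-1837))) = 527517*(75 + (893 + 49*(-1837))) = 527517*(75 + (893 - 90013)) = 527517*(75 - 89120) = 527517*(-89045) = -46972751265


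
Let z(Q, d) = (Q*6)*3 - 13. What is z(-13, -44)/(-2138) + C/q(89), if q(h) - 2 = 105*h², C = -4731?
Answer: 195316751/1778189566 ≈ 0.10984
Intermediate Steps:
z(Q, d) = -13 + 18*Q (z(Q, d) = (6*Q)*3 - 13 = 18*Q - 13 = -13 + 18*Q)
q(h) = 2 + 105*h²
z(-13, -44)/(-2138) + C/q(89) = (-13 + 18*(-13))/(-2138) - 4731/(2 + 105*89²) = (-13 - 234)*(-1/2138) - 4731/(2 + 105*7921) = -247*(-1/2138) - 4731/(2 + 831705) = 247/2138 - 4731/831707 = 195316751/1778189566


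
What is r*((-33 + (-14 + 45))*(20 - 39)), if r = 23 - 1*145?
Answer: -4636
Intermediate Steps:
r = -122 (r = 23 - 145 = -122)
r*((-33 + (-14 + 45))*(20 - 39)) = -122*(-33 + (-14 + 45))*(20 - 39) = -122*(-33 + 31)*(-19) = -(-244)*(-19) = -122*38 = -4636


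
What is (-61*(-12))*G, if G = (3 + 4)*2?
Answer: 10248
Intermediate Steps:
G = 14 (G = 7*2 = 14)
(-61*(-12))*G = -61*(-12)*14 = 732*14 = 10248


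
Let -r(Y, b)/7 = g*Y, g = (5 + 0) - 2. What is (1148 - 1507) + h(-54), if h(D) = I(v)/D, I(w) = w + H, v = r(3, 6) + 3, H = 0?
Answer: -3221/9 ≈ -357.89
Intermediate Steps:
g = 3 (g = 5 - 2 = 3)
r(Y, b) = -21*Y
v = -60 (v = -21*3 + 3 = -63 + 3 = -60)
I(w) = w (I(w) = w + 0 = w)
h(D) = -60/D
(1148 - 1507) + h(-54) = (1148 - 1507) - 60/(-54) = -359 - 60*(-1/54) = -359 + 10/9 = -3221/9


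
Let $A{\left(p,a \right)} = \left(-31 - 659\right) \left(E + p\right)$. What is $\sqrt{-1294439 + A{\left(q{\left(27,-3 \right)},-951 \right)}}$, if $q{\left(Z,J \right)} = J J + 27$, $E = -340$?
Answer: $i \sqrt{1084679} \approx 1041.5 i$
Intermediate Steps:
$q{\left(Z,J \right)} = 27 + J^{2}$ ($q{\left(Z,J \right)} = J^{2} + 27 = 27 + J^{2}$)
$A{\left(p,a \right)} = 234600 - 690 p$ ($A{\left(p,a \right)} = \left(-31 - 659\right) \left(-340 + p\right) = - 690 \left(-340 + p\right) = 234600 - 690 p$)
$\sqrt{-1294439 + A{\left(q{\left(27,-3 \right)},-951 \right)}} = \sqrt{-1294439 + \left(234600 - 690 \left(27 + \left(-3\right)^{2}\right)\right)} = \sqrt{-1294439 + \left(234600 - 690 \left(27 + 9\right)\right)} = \sqrt{-1294439 + \left(234600 - 24840\right)} = \sqrt{-1294439 + 209760} = \sqrt{-1084679} = i \sqrt{1084679}$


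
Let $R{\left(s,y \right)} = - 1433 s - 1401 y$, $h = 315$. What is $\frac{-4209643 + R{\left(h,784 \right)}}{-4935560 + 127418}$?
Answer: $\frac{2879711}{2404071} \approx 1.1978$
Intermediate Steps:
$\frac{-4209643 + R{\left(h,784 \right)}}{-4935560 + 127418} = \frac{-4209643 - 1549779}{-4935560 + 127418} = \frac{-4209643 - 1549779}{-4808142} = \left(-4209643 - 1549779\right) \left(- \frac{1}{4808142}\right) = \left(-5759422\right) \left(- \frac{1}{4808142}\right) = \frac{2879711}{2404071}$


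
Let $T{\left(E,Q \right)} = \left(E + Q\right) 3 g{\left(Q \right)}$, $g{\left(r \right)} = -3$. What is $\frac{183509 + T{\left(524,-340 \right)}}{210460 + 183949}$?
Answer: $\frac{181853}{394409} \approx 0.46108$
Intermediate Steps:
$T{\left(E,Q \right)} = - 9 E - 9 Q$ ($T{\left(E,Q \right)} = \left(E + Q\right) 3 \left(-3\right) = \left(3 E + 3 Q\right) \left(-3\right) = - 9 E - 9 Q$)
$\frac{183509 + T{\left(524,-340 \right)}}{210460 + 183949} = \frac{183509 - 1656}{210460 + 183949} = \frac{183509 + \left(-4716 + 3060\right)}{394409} = \left(183509 - 1656\right) \frac{1}{394409} = 181853 \cdot \frac{1}{394409} = \frac{181853}{394409}$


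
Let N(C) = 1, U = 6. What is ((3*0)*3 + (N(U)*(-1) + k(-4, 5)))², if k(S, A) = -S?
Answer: 9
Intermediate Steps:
((3*0)*3 + (N(U)*(-1) + k(-4, 5)))² = ((3*0)*3 + (1*(-1) - 1*(-4)))² = (0*3 + (-1 + 4))² = (0 + 3)² = 3² = 9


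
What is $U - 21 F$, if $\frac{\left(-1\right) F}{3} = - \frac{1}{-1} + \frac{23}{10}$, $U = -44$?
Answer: $\frac{1639}{10} \approx 163.9$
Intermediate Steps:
$F = - \frac{99}{10}$ ($F = - 3 \left(- \frac{1}{-1} + \frac{23}{10}\right) = - 3 \left(\left(-1\right) \left(-1\right) + 23 \cdot \frac{1}{10}\right) = - 3 \left(1 + \frac{23}{10}\right) = \left(-3\right) \frac{33}{10} = - \frac{99}{10} \approx -9.9$)
$U - 21 F = -44 - - \frac{2079}{10} = -44 + \frac{2079}{10} = \frac{1639}{10}$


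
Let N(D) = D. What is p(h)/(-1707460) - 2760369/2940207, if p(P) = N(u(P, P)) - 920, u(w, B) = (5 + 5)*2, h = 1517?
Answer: -78509557774/83671430737 ≈ -0.93831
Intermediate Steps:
u(w, B) = 20 (u(w, B) = 10*2 = 20)
p(P) = -900 (p(P) = 20 - 920 = -900)
p(h)/(-1707460) - 2760369/2940207 = -900/(-1707460) - 2760369/2940207 = -900*(-1/1707460) - 2760369*1/2940207 = 45/85373 - 920123/980069 = -78509557774/83671430737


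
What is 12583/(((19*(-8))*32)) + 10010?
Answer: 48676057/4864 ≈ 10007.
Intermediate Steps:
12583/(((19*(-8))*32)) + 10010 = 12583/((-152*32)) + 10010 = 12583/(-4864) + 10010 = 12583*(-1/4864) + 10010 = -12583/4864 + 10010 = 48676057/4864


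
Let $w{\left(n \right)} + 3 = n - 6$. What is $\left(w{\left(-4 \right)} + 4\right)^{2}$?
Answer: $81$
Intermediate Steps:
$w{\left(n \right)} = -9 + n$ ($w{\left(n \right)} = -3 + \left(n - 6\right) = -3 + \left(-6 + n\right) = -9 + n$)
$\left(w{\left(-4 \right)} + 4\right)^{2} = \left(\left(-9 - 4\right) + 4\right)^{2} = \left(-13 + 4\right)^{2} = \left(-9\right)^{2} = 81$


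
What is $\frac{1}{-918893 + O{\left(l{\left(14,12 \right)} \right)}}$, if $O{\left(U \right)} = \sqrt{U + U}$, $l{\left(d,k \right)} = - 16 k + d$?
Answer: $- \frac{918893}{844364345805} - \frac{2 i \sqrt{89}}{844364345805} \approx -1.0883 \cdot 10^{-6} - 2.2346 \cdot 10^{-11} i$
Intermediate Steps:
$l{\left(d,k \right)} = d - 16 k$
$O{\left(U \right)} = \sqrt{2} \sqrt{U}$ ($O{\left(U \right)} = \sqrt{2 U} = \sqrt{2} \sqrt{U}$)
$\frac{1}{-918893 + O{\left(l{\left(14,12 \right)} \right)}} = \frac{1}{-918893 + \sqrt{2} \sqrt{14 - 192}} = \frac{1}{-918893 + \sqrt{2} \sqrt{-178}} = \frac{1}{-918893 + \sqrt{2} i \sqrt{178}} = \frac{1}{-918893 + 2 i \sqrt{89}}$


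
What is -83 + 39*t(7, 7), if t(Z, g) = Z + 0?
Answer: 190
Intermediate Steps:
t(Z, g) = Z
-83 + 39*t(7, 7) = -83 + 39*7 = -83 + 273 = 190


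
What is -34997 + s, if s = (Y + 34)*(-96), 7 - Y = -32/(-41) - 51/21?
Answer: -11219179/287 ≈ -39091.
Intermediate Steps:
Y = 2482/287 (Y = 7 - (-32/(-41) - 51/21) = 7 - (-32*(-1/41) - 51*1/21) = 7 - (32/41 - 17/7) = 7 - 1*(-473/287) = 7 + 473/287 = 2482/287 ≈ 8.6481)
s = -1175040/287 (s = (2482/287 + 34)*(-96) = (12240/287)*(-96) = -1175040/287 ≈ -4094.2)
-34997 + s = -34997 - 1175040/287 = -11219179/287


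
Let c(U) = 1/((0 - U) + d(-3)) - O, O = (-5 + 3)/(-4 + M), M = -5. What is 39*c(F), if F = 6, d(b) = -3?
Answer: -13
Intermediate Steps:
O = 2/9 (O = (-5 + 3)/(-4 - 5) = -2/(-9) = -2*(-⅑) = 2/9 ≈ 0.22222)
c(U) = -2/9 + 1/(-3 - U) (c(U) = 1/((0 - U) - 3) - 1*2/9 = 1/(-U - 3) - 2/9 = 1/(-3 - U) - 2/9 = -2/9 + 1/(-3 - U))
39*c(F) = 39*((-15 - 2*6)/(9*(3 + 6))) = 39*((⅑)*(-15 - 12)/9) = 39*((⅑)*(⅑)*(-27)) = 39*(-⅓) = -13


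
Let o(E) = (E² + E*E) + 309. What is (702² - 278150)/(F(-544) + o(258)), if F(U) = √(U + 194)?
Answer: 28642785798/17805433319 - 1073270*I*√14/17805433319 ≈ 1.6087 - 0.00022554*I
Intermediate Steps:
o(E) = 309 + 2*E² (o(E) = (E² + E²) + 309 = 2*E² + 309 = 309 + 2*E²)
F(U) = √(194 + U)
(702² - 278150)/(F(-544) + o(258)) = (702² - 278150)/(√(194 - 544) + (309 + 2*258²)) = (492804 - 278150)/(√(-350) + (309 + 2*66564)) = 214654/(5*I*√14 + (309 + 133128)) = 214654/(5*I*√14 + 133437) = 214654/(133437 + 5*I*√14)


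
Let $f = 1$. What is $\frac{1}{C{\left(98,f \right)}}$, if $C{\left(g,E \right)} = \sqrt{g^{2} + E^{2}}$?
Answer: $\frac{\sqrt{9605}}{9605} \approx 0.010204$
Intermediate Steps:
$C{\left(g,E \right)} = \sqrt{E^{2} + g^{2}}$
$\frac{1}{C{\left(98,f \right)}} = \frac{1}{\sqrt{1^{2} + 98^{2}}} = \frac{1}{\sqrt{1 + 9604}} = \frac{1}{\sqrt{9605}} = \frac{\sqrt{9605}}{9605}$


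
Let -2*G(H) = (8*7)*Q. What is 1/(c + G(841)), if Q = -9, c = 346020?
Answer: 1/346272 ≈ 2.8879e-6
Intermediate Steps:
G(H) = 252 (G(H) = -8*7*(-9)/2 = -28*(-9) = -1/2*(-504) = 252)
1/(c + G(841)) = 1/(346020 + 252) = 1/346272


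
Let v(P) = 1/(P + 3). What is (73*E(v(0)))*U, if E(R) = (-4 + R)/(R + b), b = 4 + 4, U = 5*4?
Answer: -3212/5 ≈ -642.40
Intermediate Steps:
U = 20
b = 8
v(P) = 1/(3 + P)
E(R) = (-4 + R)/(8 + R) (E(R) = (-4 + R)/(R + 8) = (-4 + R)/(8 + R))
(73*E(v(0)))*U = (73*((-4 + 1/(3 + 0))/(8 + 1/(3 + 0))))*20 = (73*((-4 + 1/3)/(8 + 1/3)))*20 = (73*((-4 + ⅓)/(8 + ⅓)))*20 = (73*(-11/3/(25/3)))*20 = (73*((3/25)*(-11/3)))*20 = (73*(-11/25))*20 = -803/25*20 = -3212/5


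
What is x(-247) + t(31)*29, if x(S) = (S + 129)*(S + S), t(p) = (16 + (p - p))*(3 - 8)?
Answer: 55972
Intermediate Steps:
t(p) = -80 (t(p) = (16 + 0)*(-5) = 16*(-5) = -80)
x(S) = 2*S*(129 + S) (x(S) = (129 + S)*(2*S) = 2*S*(129 + S))
x(-247) + t(31)*29 = 2*(-247)*(129 - 247) - 80*29 = 2*(-247)*(-118) - 2320 = 58292 - 2320 = 55972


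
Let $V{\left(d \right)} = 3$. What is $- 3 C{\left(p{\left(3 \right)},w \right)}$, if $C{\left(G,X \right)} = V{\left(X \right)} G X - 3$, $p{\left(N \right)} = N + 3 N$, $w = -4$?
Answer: $441$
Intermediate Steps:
$p{\left(N \right)} = 4 N$
$C{\left(G,X \right)} = -3 + 3 G X$ ($C{\left(G,X \right)} = 3 G X - 3 = -3 + 3 G X$)
$- 3 C{\left(p{\left(3 \right)},w \right)} = - 3 \left(-3 + 3 \cdot 4 \cdot 3 \left(-4\right)\right) = - 3 \left(-3 + 3 \cdot 12 \left(-4\right)\right) = - 3 \left(-3 - 144\right) = \left(-3\right) \left(-147\right) = 441$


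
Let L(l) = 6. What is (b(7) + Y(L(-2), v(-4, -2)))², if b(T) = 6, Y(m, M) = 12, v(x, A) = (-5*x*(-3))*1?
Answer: 324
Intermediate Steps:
v(x, A) = 15*x (v(x, A) = (15*x)*1 = 15*x)
(b(7) + Y(L(-2), v(-4, -2)))² = (6 + 12)² = 18² = 324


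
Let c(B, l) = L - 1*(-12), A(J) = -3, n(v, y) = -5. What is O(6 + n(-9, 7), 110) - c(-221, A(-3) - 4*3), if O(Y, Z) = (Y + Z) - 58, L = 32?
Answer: 9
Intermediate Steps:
c(B, l) = 44 (c(B, l) = 32 - 1*(-12) = 32 + 12 = 44)
O(Y, Z) = -58 + Y + Z
O(6 + n(-9, 7), 110) - c(-221, A(-3) - 4*3) = (-58 + (6 - 5) + 110) - 1*44 = (-58 + 1 + 110) - 44 = 53 - 44 = 9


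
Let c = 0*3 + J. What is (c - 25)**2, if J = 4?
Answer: 441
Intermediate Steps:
c = 4 (c = 0*3 + 4 = 0 + 4 = 4)
(c - 25)**2 = (4 - 25)**2 = (-21)**2 = 441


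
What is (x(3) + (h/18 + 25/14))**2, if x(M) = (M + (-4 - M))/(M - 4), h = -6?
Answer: 52441/1764 ≈ 29.728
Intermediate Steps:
x(M) = -4/(-4 + M)
(x(3) + (h/18 + 25/14))**2 = (-4/(-4 + 3) + (-6/18 + 25/14))**2 = (-4/(-1) + (-6*1/18 + 25*(1/14)))**2 = (-4*(-1) + (-1/3 + 25/14))**2 = (4 + 61/42)**2 = (229/42)**2 = 52441/1764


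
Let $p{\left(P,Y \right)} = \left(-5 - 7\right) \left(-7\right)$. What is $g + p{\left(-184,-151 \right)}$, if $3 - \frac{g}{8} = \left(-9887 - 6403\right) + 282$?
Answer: $128172$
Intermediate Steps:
$p{\left(P,Y \right)} = 84$ ($p{\left(P,Y \right)} = \left(-12\right) \left(-7\right) = 84$)
$g = 128088$ ($g = 24 - 8 \left(\left(-9887 - 6403\right) + 282\right) = 24 - 8 \left(-16290 + 282\right) = 24 - -128064 = 24 + 128064 = 128088$)
$g + p{\left(-184,-151 \right)} = 128088 + 84 = 128172$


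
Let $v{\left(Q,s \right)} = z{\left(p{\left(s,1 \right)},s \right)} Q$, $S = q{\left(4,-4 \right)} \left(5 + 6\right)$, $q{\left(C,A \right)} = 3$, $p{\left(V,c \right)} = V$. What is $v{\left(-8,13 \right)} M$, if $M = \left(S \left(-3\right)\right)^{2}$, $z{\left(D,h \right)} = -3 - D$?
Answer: $1254528$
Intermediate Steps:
$S = 33$ ($S = 3 \left(5 + 6\right) = 3 \cdot 11 = 33$)
$v{\left(Q,s \right)} = Q \left(-3 - s\right)$ ($v{\left(Q,s \right)} = \left(-3 - s\right) Q = Q \left(-3 - s\right)$)
$M = 9801$ ($M = \left(33 \left(-3\right)\right)^{2} = \left(-99\right)^{2} = 9801$)
$v{\left(-8,13 \right)} M = \left(-1\right) \left(-8\right) \left(3 + 13\right) 9801 = \left(-1\right) \left(-8\right) 16 \cdot 9801 = 128 \cdot 9801 = 1254528$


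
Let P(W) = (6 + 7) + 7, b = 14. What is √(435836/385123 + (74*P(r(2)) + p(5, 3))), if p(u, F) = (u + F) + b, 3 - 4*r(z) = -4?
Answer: √222944077611586/385123 ≈ 38.770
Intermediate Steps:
r(z) = 7/4 (r(z) = ¾ - ¼*(-4) = ¾ + 1 = 7/4)
P(W) = 20 (P(W) = 13 + 7 = 20)
p(u, F) = 14 + F + u (p(u, F) = (u + F) + 14 = (F + u) + 14 = 14 + F + u)
√(435836/385123 + (74*P(r(2)) + p(5, 3))) = √(435836/385123 + (74*20 + (14 + 3 + 5))) = √(435836*(1/385123) + (1480 + 22)) = √(435836/385123 + 1502) = √(578890582/385123) = √222944077611586/385123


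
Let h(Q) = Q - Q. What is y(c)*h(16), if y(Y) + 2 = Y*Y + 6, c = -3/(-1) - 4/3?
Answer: 0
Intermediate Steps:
h(Q) = 0
c = 5/3 (c = -3*(-1) - 4*⅓ = 3 - 4/3 = 5/3 ≈ 1.6667)
y(Y) = 4 + Y² (y(Y) = -2 + (Y*Y + 6) = -2 + (Y² + 6) = -2 + (6 + Y²) = 4 + Y²)
y(c)*h(16) = (4 + (5/3)²)*0 = (4 + 25/9)*0 = (61/9)*0 = 0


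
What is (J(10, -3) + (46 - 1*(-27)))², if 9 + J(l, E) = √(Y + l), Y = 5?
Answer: (64 + √15)² ≈ 4606.7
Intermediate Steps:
J(l, E) = -9 + √(5 + l)
(J(10, -3) + (46 - 1*(-27)))² = ((-9 + √(5 + 10)) + (46 - 1*(-27)))² = ((-9 + √15) + (46 + 27))² = ((-9 + √15) + 73)² = (64 + √15)²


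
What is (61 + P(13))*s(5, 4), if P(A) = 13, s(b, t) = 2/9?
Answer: 148/9 ≈ 16.444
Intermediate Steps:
s(b, t) = 2/9 (s(b, t) = 2*(1/9) = 2/9)
(61 + P(13))*s(5, 4) = (61 + 13)*(2/9) = 74*(2/9) = 148/9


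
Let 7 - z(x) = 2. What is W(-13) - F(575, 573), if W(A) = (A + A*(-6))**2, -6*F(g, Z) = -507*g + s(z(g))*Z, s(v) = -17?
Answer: -45986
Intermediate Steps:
z(x) = 5 (z(x) = 7 - 1*2 = 7 - 2 = 5)
F(g, Z) = 17*Z/6 + 169*g/2 (F(g, Z) = -(-507*g - 17*Z)/6 = 17*Z/6 + 169*g/2)
W(A) = 25*A**2 (W(A) = (A - 6*A)**2 = (-5*A)**2 = 25*A**2)
W(-13) - F(575, 573) = 25*(-13)**2 - ((17/6)*573 + (169/2)*575) = 25*169 - (3247/2 + 97175/2) = 4225 - 1*50211 = 4225 - 50211 = -45986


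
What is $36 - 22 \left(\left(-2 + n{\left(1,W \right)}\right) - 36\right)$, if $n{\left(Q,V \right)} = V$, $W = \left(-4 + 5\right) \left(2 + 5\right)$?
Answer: $718$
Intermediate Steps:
$W = 7$ ($W = 1 \cdot 7 = 7$)
$36 - 22 \left(\left(-2 + n{\left(1,W \right)}\right) - 36\right) = 36 - 22 \left(\left(-2 + 7\right) - 36\right) = 36 - 22 \left(5 - 36\right) = 36 - -682 = 36 + 682 = 718$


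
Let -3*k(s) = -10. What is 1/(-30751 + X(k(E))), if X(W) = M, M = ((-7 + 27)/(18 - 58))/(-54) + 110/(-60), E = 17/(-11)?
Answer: -108/3321305 ≈ -3.2517e-5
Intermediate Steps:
E = -17/11 (E = 17*(-1/11) = -17/11 ≈ -1.5455)
M = -197/108 (M = (20/(-40))*(-1/54) + 110*(-1/60) = (20*(-1/40))*(-1/54) - 11/6 = -½*(-1/54) - 11/6 = 1/108 - 11/6 = -197/108 ≈ -1.8241)
k(s) = 10/3 (k(s) = -⅓*(-10) = 10/3)
X(W) = -197/108
1/(-30751 + X(k(E))) = 1/(-30751 - 197/108) = 1/(-3321305/108) = -108/3321305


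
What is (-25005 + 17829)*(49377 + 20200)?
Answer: -499284552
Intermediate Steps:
(-25005 + 17829)*(49377 + 20200) = -7176*69577 = -499284552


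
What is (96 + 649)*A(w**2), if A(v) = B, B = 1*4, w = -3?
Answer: 2980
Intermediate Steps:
B = 4
A(v) = 4
(96 + 649)*A(w**2) = (96 + 649)*4 = 745*4 = 2980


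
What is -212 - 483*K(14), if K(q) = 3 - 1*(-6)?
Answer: -4559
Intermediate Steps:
K(q) = 9 (K(q) = 3 + 6 = 9)
-212 - 483*K(14) = -212 - 483*9 = -212 - 4347 = -4559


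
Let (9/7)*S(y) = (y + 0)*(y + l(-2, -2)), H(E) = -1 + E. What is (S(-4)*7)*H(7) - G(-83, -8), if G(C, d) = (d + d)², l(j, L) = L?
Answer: 528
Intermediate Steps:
G(C, d) = 4*d² (G(C, d) = (2*d)² = 4*d²)
S(y) = 7*y*(-2 + y)/9 (S(y) = 7*((y + 0)*(y - 2))/9 = 7*(y*(-2 + y))/9 = 7*y*(-2 + y)/9)
(S(-4)*7)*H(7) - G(-83, -8) = (((7/9)*(-4)*(-2 - 4))*7)*(-1 + 7) - 4*(-8)² = (((7/9)*(-4)*(-6))*7)*6 - 4*64 = ((56/3)*7)*6 - 1*256 = (392/3)*6 - 256 = 784 - 256 = 528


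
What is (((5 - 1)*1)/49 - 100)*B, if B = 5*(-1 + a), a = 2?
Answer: -24480/49 ≈ -499.59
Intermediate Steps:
B = 5 (B = 5*(-1 + 2) = 5*1 = 5)
(((5 - 1)*1)/49 - 100)*B = (((5 - 1)*1)/49 - 100)*5 = ((4*1)*(1/49) - 100)*5 = (4*(1/49) - 100)*5 = (4/49 - 100)*5 = -4896/49*5 = -24480/49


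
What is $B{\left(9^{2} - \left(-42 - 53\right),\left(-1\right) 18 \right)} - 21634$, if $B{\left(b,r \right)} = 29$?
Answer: $-21605$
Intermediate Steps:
$B{\left(9^{2} - \left(-42 - 53\right),\left(-1\right) 18 \right)} - 21634 = 29 - 21634 = -21605$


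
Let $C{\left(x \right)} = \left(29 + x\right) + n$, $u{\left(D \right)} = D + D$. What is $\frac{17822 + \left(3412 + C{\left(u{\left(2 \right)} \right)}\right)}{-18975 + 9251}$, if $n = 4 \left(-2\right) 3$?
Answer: $- \frac{21243}{9724} \approx -2.1846$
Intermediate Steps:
$u{\left(D \right)} = 2 D$
$n = -24$ ($n = \left(-8\right) 3 = -24$)
$C{\left(x \right)} = 5 + x$ ($C{\left(x \right)} = \left(29 + x\right) - 24 = 5 + x$)
$\frac{17822 + \left(3412 + C{\left(u{\left(2 \right)} \right)}\right)}{-18975 + 9251} = \frac{17822 + \left(3412 + \left(5 + 2 \cdot 2\right)\right)}{-18975 + 9251} = \frac{17822 + \left(3412 + \left(5 + 4\right)\right)}{-9724} = \left(17822 + \left(3412 + 9\right)\right) \left(- \frac{1}{9724}\right) = \left(17822 + 3421\right) \left(- \frac{1}{9724}\right) = 21243 \left(- \frac{1}{9724}\right) = - \frac{21243}{9724}$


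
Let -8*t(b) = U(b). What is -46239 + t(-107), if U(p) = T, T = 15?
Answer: -369927/8 ≈ -46241.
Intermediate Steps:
U(p) = 15
t(b) = -15/8 (t(b) = -⅛*15 = -15/8)
-46239 + t(-107) = -46239 - 15/8 = -369927/8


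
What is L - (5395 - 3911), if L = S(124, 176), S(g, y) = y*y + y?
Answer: 29668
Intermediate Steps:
S(g, y) = y + y² (S(g, y) = y² + y = y + y²)
L = 31152 (L = 176*(1 + 176) = 176*177 = 31152)
L - (5395 - 3911) = 31152 - (5395 - 3911) = 31152 - 1*1484 = 31152 - 1484 = 29668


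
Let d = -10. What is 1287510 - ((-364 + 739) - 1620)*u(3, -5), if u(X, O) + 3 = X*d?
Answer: 1246425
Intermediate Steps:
u(X, O) = -3 - 10*X (u(X, O) = -3 + X*(-10) = -3 - 10*X)
1287510 - ((-364 + 739) - 1620)*u(3, -5) = 1287510 - ((-364 + 739) - 1620)*(-3 - 10*3) = 1287510 - (375 - 1620)*(-3 - 30) = 1287510 - (-1245)*(-33) = 1287510 - 1*41085 = 1287510 - 41085 = 1246425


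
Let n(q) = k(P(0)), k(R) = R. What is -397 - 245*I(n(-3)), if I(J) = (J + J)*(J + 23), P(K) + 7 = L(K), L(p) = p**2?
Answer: 54483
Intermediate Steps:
P(K) = -7 + K**2
n(q) = -7 (n(q) = -7 + 0**2 = -7 + 0 = -7)
I(J) = 2*J*(23 + J) (I(J) = (2*J)*(23 + J) = 2*J*(23 + J))
-397 - 245*I(n(-3)) = -397 - 490*(-7)*(23 - 7) = -397 - 490*(-7)*16 = -397 - 245*(-224) = -397 + 54880 = 54483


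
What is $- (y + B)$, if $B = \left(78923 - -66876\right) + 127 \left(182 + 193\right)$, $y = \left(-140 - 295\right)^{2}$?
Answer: $-382649$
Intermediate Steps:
$y = 189225$ ($y = \left(-435\right)^{2} = 189225$)
$B = 193424$ ($B = \left(78923 + 66876\right) + 127 \cdot 375 = 145799 + 47625 = 193424$)
$- (y + B) = - (189225 + 193424) = \left(-1\right) 382649 = -382649$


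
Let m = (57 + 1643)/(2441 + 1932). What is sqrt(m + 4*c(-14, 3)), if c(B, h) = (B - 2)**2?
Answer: 2*sqrt(4897379549)/4373 ≈ 32.006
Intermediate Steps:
c(B, h) = (-2 + B)**2
m = 1700/4373 ≈ 0.38875
sqrt(m + 4*c(-14, 3)) = sqrt(1700/4373 + 4*(-2 - 14)**2) = sqrt(1700/4373 + 4*(-16)**2) = sqrt(1700/4373 + 4*256) = sqrt(1700/4373 + 1024) = sqrt(4479652/4373) = 2*sqrt(4897379549)/4373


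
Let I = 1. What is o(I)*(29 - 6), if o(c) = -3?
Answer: -69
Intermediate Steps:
o(I)*(29 - 6) = -3*(29 - 6) = -3*23 = -69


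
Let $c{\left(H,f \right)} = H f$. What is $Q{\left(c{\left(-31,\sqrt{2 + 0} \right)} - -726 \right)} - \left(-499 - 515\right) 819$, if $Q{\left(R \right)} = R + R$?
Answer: $831918 - 62 \sqrt{2} \approx 8.3183 \cdot 10^{5}$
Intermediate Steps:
$Q{\left(R \right)} = 2 R$
$Q{\left(c{\left(-31,\sqrt{2 + 0} \right)} - -726 \right)} - \left(-499 - 515\right) 819 = 2 \left(- 31 \sqrt{2 + 0} - -726\right) - \left(-499 - 515\right) 819 = 2 \left(- 31 \sqrt{2} + 726\right) - \left(-1014\right) 819 = 2 \left(726 - 31 \sqrt{2}\right) - -830466 = \left(1452 - 62 \sqrt{2}\right) + 830466 = 831918 - 62 \sqrt{2}$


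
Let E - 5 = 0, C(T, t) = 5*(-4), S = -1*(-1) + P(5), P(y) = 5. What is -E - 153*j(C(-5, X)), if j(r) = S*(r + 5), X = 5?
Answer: 13765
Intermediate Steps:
S = 6 (S = -1*(-1) + 5 = 1 + 5 = 6)
C(T, t) = -20
E = 5 (E = 5 + 0 = 5)
j(r) = 30 + 6*r (j(r) = 6*(r + 5) = 6*(5 + r) = 30 + 6*r)
-E - 153*j(C(-5, X)) = -1*5 - 153*(30 + 6*(-20)) = -5 - 153*(30 - 120) = -5 - 153*(-90) = -5 + 13770 = 13765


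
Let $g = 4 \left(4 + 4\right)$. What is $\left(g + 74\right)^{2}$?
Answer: $11236$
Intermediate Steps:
$g = 32$ ($g = 4 \cdot 8 = 32$)
$\left(g + 74\right)^{2} = \left(32 + 74\right)^{2} = 106^{2} = 11236$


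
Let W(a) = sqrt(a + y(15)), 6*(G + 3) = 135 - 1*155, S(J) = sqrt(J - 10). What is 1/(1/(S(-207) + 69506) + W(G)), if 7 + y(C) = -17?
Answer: 3*(69506 + I*sqrt(217))/(3 + I*sqrt(273)*(69506 + I*sqrt(217))) ≈ 4.743e-7 - 0.18157*I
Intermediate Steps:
S(J) = sqrt(-10 + J)
G = -19/3 (G = -3 + (135 - 1*155)/6 = -3 + (135 - 155)/6 = -3 + (1/6)*(-20) = -3 - 10/3 = -19/3 ≈ -6.3333)
y(C) = -24 (y(C) = -7 - 17 = -24)
W(a) = sqrt(-24 + a) (W(a) = sqrt(a - 24) = sqrt(-24 + a))
1/(1/(S(-207) + 69506) + W(G)) = 1/(1/(sqrt(-10 - 207) + 69506) + sqrt(-24 - 19/3)) = 1/(1/(sqrt(-217) + 69506) + sqrt(-91/3)) = 1/(1/(I*sqrt(217) + 69506) + I*sqrt(273)/3) = 1/(1/(69506 + I*sqrt(217)) + I*sqrt(273)/3)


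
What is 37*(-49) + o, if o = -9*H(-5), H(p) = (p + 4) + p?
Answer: -1759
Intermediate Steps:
H(p) = 4 + 2*p (H(p) = (4 + p) + p = 4 + 2*p)
o = 54 (o = -9*(4 + 2*(-5)) = -9*(4 - 10) = -9*(-6) = 54)
37*(-49) + o = 37*(-49) + 54 = -1813 + 54 = -1759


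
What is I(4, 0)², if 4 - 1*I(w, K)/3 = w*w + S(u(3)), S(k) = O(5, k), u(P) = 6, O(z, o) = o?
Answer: 2916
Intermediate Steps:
S(k) = k
I(w, K) = -6 - 3*w² (I(w, K) = 12 - 3*(w*w + 6) = 12 - 3*(w² + 6) = 12 - 3*(6 + w²) = 12 + (-18 - 3*w²) = -6 - 3*w²)
I(4, 0)² = (-6 - 3*4²)² = (-6 - 3*16)² = (-6 - 48)² = (-54)² = 2916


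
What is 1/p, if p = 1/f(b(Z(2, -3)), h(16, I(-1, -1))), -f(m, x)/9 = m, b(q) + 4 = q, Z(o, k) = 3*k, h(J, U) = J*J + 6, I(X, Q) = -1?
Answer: 117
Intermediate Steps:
h(J, U) = 6 + J² (h(J, U) = J² + 6 = 6 + J²)
b(q) = -4 + q
f(m, x) = -9*m
p = 1/117 (p = 1/(-9*(-4 + 3*(-3))) = 1/(-9*(-4 - 9)) = 1/(-9*(-13)) = 1/117 ≈ 0.0085470)
1/p = 1/(1/117) = 117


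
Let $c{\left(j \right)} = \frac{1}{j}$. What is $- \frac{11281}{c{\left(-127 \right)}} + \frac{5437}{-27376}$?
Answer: $\frac{39221233875}{27376} \approx 1.4327 \cdot 10^{6}$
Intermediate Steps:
$- \frac{11281}{c{\left(-127 \right)}} + \frac{5437}{-27376} = - \frac{11281}{\frac{1}{-127}} + \frac{5437}{-27376} = - \frac{11281}{- \frac{1}{127}} + 5437 \left(- \frac{1}{27376}\right) = \left(-11281\right) \left(-127\right) - \frac{5437}{27376} = 1432687 - \frac{5437}{27376} = \frac{39221233875}{27376}$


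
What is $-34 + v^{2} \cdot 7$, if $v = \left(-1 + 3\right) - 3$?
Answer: $-27$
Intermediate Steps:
$v = -1$ ($v = 2 - 3 = -1$)
$-34 + v^{2} \cdot 7 = -34 + \left(-1\right)^{2} \cdot 7 = -34 + 1 \cdot 7 = -34 + 7 = -27$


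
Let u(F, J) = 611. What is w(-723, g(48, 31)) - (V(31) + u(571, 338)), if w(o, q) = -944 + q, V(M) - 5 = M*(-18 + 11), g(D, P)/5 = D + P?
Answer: -948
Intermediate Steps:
g(D, P) = 5*D + 5*P (g(D, P) = 5*(D + P) = 5*D + 5*P)
V(M) = 5 - 7*M (V(M) = 5 + M*(-18 + 11) = 5 + M*(-7) = 5 - 7*M)
w(-723, g(48, 31)) - (V(31) + u(571, 338)) = (-944 + (5*48 + 5*31)) - ((5 - 7*31) + 611) = (-944 + (240 + 155)) - ((5 - 217) + 611) = (-944 + 395) - (-212 + 611) = -549 - 1*399 = -549 - 399 = -948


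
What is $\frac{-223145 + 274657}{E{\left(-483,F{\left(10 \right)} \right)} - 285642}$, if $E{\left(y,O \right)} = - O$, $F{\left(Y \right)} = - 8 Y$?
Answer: $- \frac{25756}{142781} \approx -0.18039$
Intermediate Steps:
$\frac{-223145 + 274657}{E{\left(-483,F{\left(10 \right)} \right)} - 285642} = \frac{-223145 + 274657}{- \left(-8\right) 10 - 285642} = \frac{51512}{\left(-1\right) \left(-80\right) - 285642} = \frac{51512}{80 - 285642} = \frac{51512}{-285562} = 51512 \left(- \frac{1}{285562}\right) = - \frac{25756}{142781}$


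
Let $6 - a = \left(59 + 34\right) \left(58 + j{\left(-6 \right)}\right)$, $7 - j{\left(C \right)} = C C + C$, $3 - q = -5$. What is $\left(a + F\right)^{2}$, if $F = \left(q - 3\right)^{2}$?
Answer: $10394176$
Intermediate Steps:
$q = 8$ ($q = 3 - -5 = 3 + 5 = 8$)
$j{\left(C \right)} = 7 - C - C^{2}$ ($j{\left(C \right)} = 7 - \left(C C + C\right) = 7 - \left(C^{2} + C\right) = 7 - \left(C + C^{2}\right) = 7 - C - C^{2}$)
$a = -3249$ ($a = 6 - \left(59 + 34\right) \left(58 - 23\right) = 6 - 93 \left(58 + \left(7 + 6 - 36\right)\right) = 6 - 93 \left(58 - 23\right) = 6 - 93 \cdot 35 = 6 - 3255 = -3249$)
$F = 25$ ($F = \left(8 - 3\right)^{2} = 5^{2} = 25$)
$\left(a + F\right)^{2} = \left(-3249 + 25\right)^{2} = \left(-3224\right)^{2} = 10394176$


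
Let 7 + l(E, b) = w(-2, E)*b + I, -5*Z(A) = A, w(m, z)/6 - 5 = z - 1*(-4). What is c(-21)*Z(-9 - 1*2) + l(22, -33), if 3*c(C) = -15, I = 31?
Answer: -6125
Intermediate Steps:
c(C) = -5 (c(C) = (⅓)*(-15) = -5)
w(m, z) = 54 + 6*z (w(m, z) = 30 + 6*(z - 1*(-4)) = 30 + 6*(z + 4) = 30 + 6*(4 + z) = 30 + (24 + 6*z) = 54 + 6*z)
Z(A) = -A/5
l(E, b) = 24 + b*(54 + 6*E) (l(E, b) = -7 + ((54 + 6*E)*b + 31) = -7 + (b*(54 + 6*E) + 31) = -7 + (31 + b*(54 + 6*E)) = 24 + b*(54 + 6*E))
c(-21)*Z(-9 - 1*2) + l(22, -33) = -(-1)*(-9 - 1*2) + (24 + 6*(-33)*(9 + 22)) = -(-1)*(-9 - 2) + (24 + 6*(-33)*31) = -(-1)*(-11) + (24 - 6138) = -5*11/5 - 6114 = -11 - 6114 = -6125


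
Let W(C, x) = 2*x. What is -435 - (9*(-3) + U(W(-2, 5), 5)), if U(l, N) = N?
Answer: -413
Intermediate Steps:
-435 - (9*(-3) + U(W(-2, 5), 5)) = -435 - (9*(-3) + 5) = -435 - (-27 + 5) = -435 - 1*(-22) = -435 + 22 = -413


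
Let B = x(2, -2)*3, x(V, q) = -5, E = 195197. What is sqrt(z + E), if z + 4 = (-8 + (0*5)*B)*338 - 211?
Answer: sqrt(192278) ≈ 438.50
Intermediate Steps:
B = -15 (B = -5*3 = -15)
z = -2919 (z = -4 + ((-8 + (0*5)*(-15))*338 - 211) = -4 + ((-8 + 0*(-15))*338 - 211) = -4 + ((-8 + 0)*338 - 211) = -4 + (-8*338 - 211) = -4 + (-2704 - 211) = -4 - 2915 = -2919)
sqrt(z + E) = sqrt(-2919 + 195197) = sqrt(192278)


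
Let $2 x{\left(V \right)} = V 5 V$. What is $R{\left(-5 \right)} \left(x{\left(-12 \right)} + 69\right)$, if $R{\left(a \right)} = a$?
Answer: $-2145$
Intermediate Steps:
$x{\left(V \right)} = \frac{5 V^{2}}{2}$ ($x{\left(V \right)} = \frac{V 5 V}{2} = \frac{5 V V}{2} = \frac{5 V^{2}}{2}$)
$R{\left(-5 \right)} \left(x{\left(-12 \right)} + 69\right) = - 5 \left(\frac{5 \left(-12\right)^{2}}{2} + 69\right) = - 5 \left(\frac{5}{2} \cdot 144 + 69\right) = - 5 \left(360 + 69\right) = \left(-5\right) 429 = -2145$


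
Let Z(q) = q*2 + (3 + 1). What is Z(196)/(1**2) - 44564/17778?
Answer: 3497762/8889 ≈ 393.49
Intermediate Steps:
Z(q) = 4 + 2*q (Z(q) = 2*q + 4 = 4 + 2*q)
Z(196)/(1**2) - 44564/17778 = (4 + 2*196)/(1**2) - 44564/17778 = (4 + 392)/1 - 44564*1/17778 = 396*1 - 22282/8889 = 396 - 22282/8889 = 3497762/8889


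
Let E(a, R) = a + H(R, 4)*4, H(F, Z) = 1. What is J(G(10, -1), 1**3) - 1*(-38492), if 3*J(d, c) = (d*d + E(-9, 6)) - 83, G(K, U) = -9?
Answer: 115469/3 ≈ 38490.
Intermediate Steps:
E(a, R) = 4 + a (E(a, R) = a + 1*4 = a + 4 = 4 + a)
J(d, c) = -88/3 + d**2/3 (J(d, c) = ((d*d + (4 - 9)) - 83)/3 = ((d**2 - 5) - 83)/3 = ((-5 + d**2) - 83)/3 = (-88 + d**2)/3 = -88/3 + d**2/3)
J(G(10, -1), 1**3) - 1*(-38492) = (-88/3 + (1/3)*(-9)**2) - 1*(-38492) = (-88/3 + (1/3)*81) + 38492 = (-88/3 + 27) + 38492 = -7/3 + 38492 = 115469/3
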